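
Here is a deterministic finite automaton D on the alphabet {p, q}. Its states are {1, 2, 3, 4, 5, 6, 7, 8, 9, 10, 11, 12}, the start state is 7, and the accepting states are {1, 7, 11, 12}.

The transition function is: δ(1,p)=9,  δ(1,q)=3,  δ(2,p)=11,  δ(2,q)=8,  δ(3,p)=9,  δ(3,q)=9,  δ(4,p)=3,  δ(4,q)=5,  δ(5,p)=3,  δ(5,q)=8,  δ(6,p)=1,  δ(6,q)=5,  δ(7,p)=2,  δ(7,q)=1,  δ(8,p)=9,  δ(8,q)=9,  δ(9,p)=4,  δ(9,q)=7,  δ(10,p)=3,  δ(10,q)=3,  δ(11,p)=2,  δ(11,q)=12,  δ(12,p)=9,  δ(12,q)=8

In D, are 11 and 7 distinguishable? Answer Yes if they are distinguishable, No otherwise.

Reachable states from the start: {1,2,3,4,5,7,8,9,11,12}. Unreachable: {6,10} — drop them.
Start with accepting vs non-accepting: {1,7,11,12} | {2,3,4,5,8,9}.
Split {1,7,11,12} by δ(·,q) → {1,12} and {7,11}.
Split {2,3,4,5,8,9} by δ(·,p) → {3,4,5,8,9} and {2}.
Refine {3,4,5,8,9} on symbol q: members go to different blocks, giving {3,4,5,8} and {9}.
Refine {3,4,5,8} on symbol p: members go to different blocks, giving {3,8} and {4,5}.
Refine {4,5} on symbol q: members go to different blocks, giving {4} and {5}.
Stable partition: {1,12} | {3,8} | {7,11} | {2} | {9} | {4} | {5} — 7 equivalence classes.
11 and 7 lie in the same block of the stable partition, so they are equivalent — no string distinguishes them.

No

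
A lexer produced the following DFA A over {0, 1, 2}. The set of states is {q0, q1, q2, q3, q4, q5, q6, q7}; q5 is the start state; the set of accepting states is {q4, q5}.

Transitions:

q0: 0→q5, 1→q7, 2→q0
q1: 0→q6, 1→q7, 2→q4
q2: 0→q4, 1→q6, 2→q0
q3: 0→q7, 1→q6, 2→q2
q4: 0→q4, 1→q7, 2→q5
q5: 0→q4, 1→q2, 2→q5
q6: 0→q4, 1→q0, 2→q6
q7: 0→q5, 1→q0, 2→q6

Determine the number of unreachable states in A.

2

Starting at q5 and following transitions, the reachable set is {q0, q2, q4, q5, q6, q7}. That leaves q1, q3 unreachable — 2 in total.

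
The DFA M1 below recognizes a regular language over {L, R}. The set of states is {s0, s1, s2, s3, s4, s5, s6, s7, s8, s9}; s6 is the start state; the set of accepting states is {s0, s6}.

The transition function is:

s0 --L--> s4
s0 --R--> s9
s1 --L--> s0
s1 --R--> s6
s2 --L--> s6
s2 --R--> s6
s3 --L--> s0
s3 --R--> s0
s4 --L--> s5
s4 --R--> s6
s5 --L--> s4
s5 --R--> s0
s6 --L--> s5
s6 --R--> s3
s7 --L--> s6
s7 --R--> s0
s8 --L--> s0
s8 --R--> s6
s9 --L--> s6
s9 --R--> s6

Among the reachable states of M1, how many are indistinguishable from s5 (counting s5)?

Reachable states from the start: {s0,s3,s4,s5,s6,s9}. Unreachable: {s1,s2,s7,s8} — drop them.
Start with accepting vs non-accepting: {s0,s6} | {s3,s4,s5,s9}.
Split {s3,s4,s5,s9} by δ(·,L) → {s3,s9} and {s4,s5}.
The partition is now stable with 3 blocks: {s0,s6} | {s3,s9} | {s4,s5}.
The equivalence class containing s5 is {s4,s5}, of size 2.

2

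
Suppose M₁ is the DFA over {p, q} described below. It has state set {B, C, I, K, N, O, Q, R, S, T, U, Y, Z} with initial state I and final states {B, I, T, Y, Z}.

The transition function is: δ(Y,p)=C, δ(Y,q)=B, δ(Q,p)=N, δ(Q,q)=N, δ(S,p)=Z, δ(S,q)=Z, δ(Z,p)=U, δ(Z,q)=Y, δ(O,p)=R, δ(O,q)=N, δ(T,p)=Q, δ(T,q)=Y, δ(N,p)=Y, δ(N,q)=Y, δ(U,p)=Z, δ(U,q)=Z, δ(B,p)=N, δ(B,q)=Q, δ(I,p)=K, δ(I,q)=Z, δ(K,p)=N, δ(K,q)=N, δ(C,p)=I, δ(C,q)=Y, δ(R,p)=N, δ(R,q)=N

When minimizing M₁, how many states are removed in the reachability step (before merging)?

4

No path from I leads to O, R, S, T; the other 9 states are all reachable.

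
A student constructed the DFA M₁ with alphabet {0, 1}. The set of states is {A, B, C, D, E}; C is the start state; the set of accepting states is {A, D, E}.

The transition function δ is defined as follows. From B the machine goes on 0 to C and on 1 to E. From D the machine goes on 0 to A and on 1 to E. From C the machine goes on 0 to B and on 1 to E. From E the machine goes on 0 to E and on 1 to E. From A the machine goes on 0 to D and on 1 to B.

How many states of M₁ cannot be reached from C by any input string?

2

BFS from C reaches {B, C, E}; the 2 state(s) A, D are never visited.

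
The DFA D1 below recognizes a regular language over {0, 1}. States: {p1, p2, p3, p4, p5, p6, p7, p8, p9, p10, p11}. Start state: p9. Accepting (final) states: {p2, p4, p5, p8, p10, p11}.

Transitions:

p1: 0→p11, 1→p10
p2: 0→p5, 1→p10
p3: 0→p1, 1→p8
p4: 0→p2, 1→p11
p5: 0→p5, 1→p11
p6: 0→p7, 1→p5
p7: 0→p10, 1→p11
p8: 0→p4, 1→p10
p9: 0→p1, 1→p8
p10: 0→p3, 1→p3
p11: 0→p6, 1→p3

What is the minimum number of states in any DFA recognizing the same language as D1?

All states are reachable from the start state.
Start with accepting vs non-accepting: {p2,p4,p5,p8,p10,p11} | {p1,p3,p6,p7,p9}.
Split {p2,p4,p5,p8,p10,p11} by δ(·,0) → {p2,p4,p5,p8} and {p10,p11}.
On input 0, block {p1,p3,p6,p7,p9} splits into {p3,p6,p9} and {p1,p7}.
The partition is now stable with 4 blocks: {p2,p4,p5,p8} | {p3,p6,p9} | {p10,p11} | {p1,p7}.

4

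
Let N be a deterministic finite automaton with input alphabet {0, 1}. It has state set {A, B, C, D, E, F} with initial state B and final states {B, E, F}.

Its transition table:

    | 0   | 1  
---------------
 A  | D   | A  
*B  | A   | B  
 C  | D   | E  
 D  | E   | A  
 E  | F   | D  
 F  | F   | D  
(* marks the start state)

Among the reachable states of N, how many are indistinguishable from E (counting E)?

States {C} cannot be reached from the start state, so discard them.
P0 = {B,E,F} | {A,D}.
Refine {B,E,F} on symbol 0: members go to different blocks, giving {E,F} and {B}.
On input 0, block {A,D} splits into {A} and {D}.
No further refinement is possible. Final partition (4 blocks): {E,F} | {A} | {B} | {D}.
State E belongs to the block {E,F}, which has 2 states.

2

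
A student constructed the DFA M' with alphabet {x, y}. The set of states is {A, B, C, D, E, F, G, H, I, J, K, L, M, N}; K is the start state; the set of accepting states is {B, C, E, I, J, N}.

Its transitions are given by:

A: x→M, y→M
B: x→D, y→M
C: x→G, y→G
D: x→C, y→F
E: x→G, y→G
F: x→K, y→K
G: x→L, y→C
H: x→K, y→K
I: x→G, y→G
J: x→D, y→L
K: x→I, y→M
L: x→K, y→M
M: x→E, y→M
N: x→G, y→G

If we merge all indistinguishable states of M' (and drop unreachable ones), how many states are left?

4

First remove the unreachable states {A,B,D,F,H,J,N}; 7 states remain.
P0 = {C,E,I} | {G,K,L,M}.
Refine {G,K,L,M} on symbol x: members go to different blocks, giving {G,L} and {K,M}.
On input x, block {G,L} splits into {G} and {L}.
Stable partition: {C,E,I} | {G} | {K,M} | {L} — 4 equivalence classes.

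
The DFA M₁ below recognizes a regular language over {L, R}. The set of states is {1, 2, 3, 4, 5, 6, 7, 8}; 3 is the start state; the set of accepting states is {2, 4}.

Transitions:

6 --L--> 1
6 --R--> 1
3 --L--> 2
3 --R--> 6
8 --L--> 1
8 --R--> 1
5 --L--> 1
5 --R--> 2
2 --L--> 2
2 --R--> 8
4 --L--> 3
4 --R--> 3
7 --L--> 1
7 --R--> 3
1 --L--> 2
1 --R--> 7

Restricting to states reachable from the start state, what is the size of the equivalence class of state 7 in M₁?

3

States {4,5} cannot be reached from the start state, so discard them.
P0 = {2} | {1,3,6,7,8}.
Refine {1,3,6,7,8} on symbol L: members go to different blocks, giving {6,7,8} and {1,3}.
The partition is now stable with 3 blocks: {2} | {6,7,8} | {1,3}.
The equivalence class containing 7 is {6,7,8}, of size 3.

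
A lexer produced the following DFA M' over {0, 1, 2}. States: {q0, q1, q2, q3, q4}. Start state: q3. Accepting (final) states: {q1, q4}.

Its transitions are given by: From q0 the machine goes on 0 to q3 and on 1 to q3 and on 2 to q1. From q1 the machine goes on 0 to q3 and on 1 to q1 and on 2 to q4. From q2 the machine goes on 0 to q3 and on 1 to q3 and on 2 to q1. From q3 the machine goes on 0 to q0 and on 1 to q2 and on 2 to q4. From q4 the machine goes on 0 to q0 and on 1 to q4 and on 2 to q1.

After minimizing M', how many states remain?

2

Every state is reachable, so we keep all 5.
P0 = {q1,q4} | {q0,q2,q3}.
The partition is now stable with 2 blocks: {q1,q4} | {q0,q2,q3}.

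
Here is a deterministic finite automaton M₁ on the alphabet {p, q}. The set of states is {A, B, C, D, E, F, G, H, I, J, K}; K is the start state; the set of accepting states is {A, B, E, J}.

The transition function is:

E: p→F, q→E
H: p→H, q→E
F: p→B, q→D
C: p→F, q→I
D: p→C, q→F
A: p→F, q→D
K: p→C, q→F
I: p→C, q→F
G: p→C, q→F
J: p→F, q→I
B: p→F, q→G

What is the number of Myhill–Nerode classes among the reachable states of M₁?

First remove the unreachable states {A,E,H,J}; 7 states remain.
Start with accepting vs non-accepting: {B} | {C,D,F,G,I,K}.
On input p, block {C,D,F,G,I,K} splits into {C,D,G,I,K} and {F}.
On input p, block {C,D,G,I,K} splits into {D,G,I,K} and {C}.
No further refinement is possible. Final partition (4 blocks): {B} | {D,G,I,K} | {F} | {C}.

4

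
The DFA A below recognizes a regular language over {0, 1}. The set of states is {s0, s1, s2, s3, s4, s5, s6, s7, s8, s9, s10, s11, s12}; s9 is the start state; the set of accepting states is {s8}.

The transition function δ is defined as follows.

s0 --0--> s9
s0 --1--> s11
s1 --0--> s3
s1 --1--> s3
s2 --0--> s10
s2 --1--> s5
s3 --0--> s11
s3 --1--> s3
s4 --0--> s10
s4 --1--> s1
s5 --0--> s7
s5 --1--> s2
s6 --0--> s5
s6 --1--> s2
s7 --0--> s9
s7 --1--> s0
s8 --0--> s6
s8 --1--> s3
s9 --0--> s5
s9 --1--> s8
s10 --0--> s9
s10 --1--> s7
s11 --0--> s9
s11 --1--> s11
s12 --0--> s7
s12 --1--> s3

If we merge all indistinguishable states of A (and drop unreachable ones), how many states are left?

States {s1,s4,s12} cannot be reached from the start state, so discard them.
Start with accepting vs non-accepting: {s8} | {s0,s2,s3,s5,s6,s7,s9,s10,s11}.
Refine {s0,s2,s3,s5,s6,s7,s9,s10,s11} on symbol 1: members go to different blocks, giving {s0,s2,s3,s5,s6,s7,s10,s11} and {s9}.
Split {s0,s2,s3,s5,s6,s7,s10,s11} by δ(·,0) → {s0,s7,s10,s11} and {s2,s3,s5,s6}.
On input 0, block {s2,s3,s5,s6} splits into {s2,s3,s5} and {s6}.
The partition is now stable with 5 blocks: {s8} | {s0,s7,s10,s11} | {s9} | {s2,s3,s5} | {s6}.

5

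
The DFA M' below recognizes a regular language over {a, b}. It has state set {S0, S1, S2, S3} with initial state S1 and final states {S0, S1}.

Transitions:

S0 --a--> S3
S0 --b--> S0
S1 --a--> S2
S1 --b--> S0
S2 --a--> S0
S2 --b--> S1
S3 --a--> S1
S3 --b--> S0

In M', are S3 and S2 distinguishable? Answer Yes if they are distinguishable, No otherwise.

No

All states are reachable from the start state.
Initial partition by acceptance: {S0,S1} | {S2,S3}.
The partition is now stable with 2 blocks: {S0,S1} | {S2,S3}.
S3 and S2 lie in the same block of the stable partition, so they are equivalent — no string distinguishes them.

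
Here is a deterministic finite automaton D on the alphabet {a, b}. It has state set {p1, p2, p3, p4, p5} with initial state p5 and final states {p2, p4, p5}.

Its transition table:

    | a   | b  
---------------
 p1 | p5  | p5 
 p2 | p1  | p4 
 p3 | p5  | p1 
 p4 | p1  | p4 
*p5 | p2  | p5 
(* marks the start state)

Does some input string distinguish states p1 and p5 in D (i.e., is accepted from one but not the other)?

Yes

Reachable states from the start: {p1,p2,p4,p5}. Unreachable: {p3} — drop them.
Start with accepting vs non-accepting: {p2,p4,p5} | {p1}.
Split {p2,p4,p5} by δ(·,a) → {p2,p4} and {p5}.
The partition is now stable with 3 blocks: {p2,p4} | {p1} | {p5}.
p1 and p5 end up in different blocks, so they are distinguishable. For instance, the string 'ε' is accepted from only p5.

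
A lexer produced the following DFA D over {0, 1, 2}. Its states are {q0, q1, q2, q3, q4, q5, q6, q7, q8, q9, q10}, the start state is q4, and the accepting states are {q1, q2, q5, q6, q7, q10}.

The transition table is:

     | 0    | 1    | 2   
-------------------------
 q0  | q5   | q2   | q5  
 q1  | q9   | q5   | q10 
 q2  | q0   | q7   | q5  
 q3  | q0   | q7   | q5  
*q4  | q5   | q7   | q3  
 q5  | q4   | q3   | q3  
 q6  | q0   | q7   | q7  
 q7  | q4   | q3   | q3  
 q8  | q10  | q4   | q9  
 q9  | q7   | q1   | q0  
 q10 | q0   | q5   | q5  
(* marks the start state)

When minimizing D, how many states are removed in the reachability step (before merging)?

5

Starting at q4 and following transitions, the reachable set is {q0, q2, q3, q4, q5, q7}. That leaves q1, q6, q8, q9, q10 unreachable — 5 in total.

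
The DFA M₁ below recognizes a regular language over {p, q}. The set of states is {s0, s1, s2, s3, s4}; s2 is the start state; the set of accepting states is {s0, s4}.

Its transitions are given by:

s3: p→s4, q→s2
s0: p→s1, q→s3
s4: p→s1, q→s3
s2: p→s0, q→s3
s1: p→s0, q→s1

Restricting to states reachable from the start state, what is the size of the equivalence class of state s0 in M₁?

Every state is reachable, so we keep all 5.
Initial partition by acceptance: {s0,s4} | {s1,s2,s3}.
No further refinement is possible. Final partition (2 blocks): {s0,s4} | {s1,s2,s3}.
State s0 belongs to the block {s0,s4}, which has 2 states.

2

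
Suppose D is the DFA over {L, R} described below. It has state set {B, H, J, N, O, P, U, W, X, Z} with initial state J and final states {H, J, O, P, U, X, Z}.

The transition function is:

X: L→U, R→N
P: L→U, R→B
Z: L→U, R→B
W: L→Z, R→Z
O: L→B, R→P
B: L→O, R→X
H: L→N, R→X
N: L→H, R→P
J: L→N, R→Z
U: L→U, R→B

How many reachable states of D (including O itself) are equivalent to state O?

States {W} cannot be reached from the start state, so discard them.
P0 = {H,J,O,P,U,X,Z} | {B,N}.
Refine {H,J,O,P,U,X,Z} on symbol L: members go to different blocks, giving {P,U,X,Z} and {H,J,O}.
The partition is now stable with 3 blocks: {P,U,X,Z} | {B,N} | {H,J,O}.
The equivalence class containing O is {H,J,O}, of size 3.

3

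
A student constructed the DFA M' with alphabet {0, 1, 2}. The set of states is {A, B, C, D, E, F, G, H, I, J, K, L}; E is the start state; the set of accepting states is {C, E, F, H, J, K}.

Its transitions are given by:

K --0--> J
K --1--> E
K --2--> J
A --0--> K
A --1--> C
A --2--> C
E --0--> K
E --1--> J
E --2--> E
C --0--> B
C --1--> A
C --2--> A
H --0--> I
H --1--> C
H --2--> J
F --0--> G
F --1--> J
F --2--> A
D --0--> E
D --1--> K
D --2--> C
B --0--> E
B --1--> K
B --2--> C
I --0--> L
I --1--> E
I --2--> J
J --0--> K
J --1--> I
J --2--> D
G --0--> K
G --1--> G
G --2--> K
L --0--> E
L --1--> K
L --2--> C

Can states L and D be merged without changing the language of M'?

Yes

States {F,G,H} cannot be reached from the start state, so discard them.
Start with accepting vs non-accepting: {C,E,J,K} | {A,B,D,I,L}.
Split {C,E,J,K} by δ(·,0) → {E,J,K} and {C}.
Refine {E,J,K} on symbol 1: members go to different blocks, giving {E,K} and {J}.
On input 0, block {E,K} splits into {E} and {K}.
Refine {A,B,D,I,L} on symbol 0: members go to different blocks, giving {B,D,L} and {A} and {I}.
The partition is now stable with 7 blocks: {E} | {B,D,L} | {C} | {J} | {K} | {A} | {I}.
L and D lie in the same block of the stable partition, so they are equivalent — no string distinguishes them.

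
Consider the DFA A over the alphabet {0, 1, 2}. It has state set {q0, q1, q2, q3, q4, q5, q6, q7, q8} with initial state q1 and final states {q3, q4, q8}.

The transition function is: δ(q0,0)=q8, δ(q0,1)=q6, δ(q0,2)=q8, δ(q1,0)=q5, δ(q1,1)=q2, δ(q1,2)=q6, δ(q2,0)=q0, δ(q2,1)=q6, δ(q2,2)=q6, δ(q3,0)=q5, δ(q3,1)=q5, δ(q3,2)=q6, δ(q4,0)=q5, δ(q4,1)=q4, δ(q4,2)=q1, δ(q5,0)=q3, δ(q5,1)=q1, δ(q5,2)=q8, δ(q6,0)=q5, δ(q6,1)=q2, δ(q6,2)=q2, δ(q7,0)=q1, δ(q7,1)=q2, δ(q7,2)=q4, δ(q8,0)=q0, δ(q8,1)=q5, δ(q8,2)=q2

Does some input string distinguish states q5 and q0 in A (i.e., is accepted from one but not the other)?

Reachable states from the start: {q0,q1,q2,q3,q5,q6,q8}. Unreachable: {q4,q7} — drop them.
P0 = {q3,q8} | {q0,q1,q2,q5,q6}.
On input 0, block {q0,q1,q2,q5,q6} splits into {q1,q2,q6} and {q0,q5}.
No further refinement is possible. Final partition (3 blocks): {q3,q8} | {q1,q2,q6} | {q0,q5}.
q5 and q0 lie in the same block of the stable partition, so they are equivalent — no string distinguishes them.

No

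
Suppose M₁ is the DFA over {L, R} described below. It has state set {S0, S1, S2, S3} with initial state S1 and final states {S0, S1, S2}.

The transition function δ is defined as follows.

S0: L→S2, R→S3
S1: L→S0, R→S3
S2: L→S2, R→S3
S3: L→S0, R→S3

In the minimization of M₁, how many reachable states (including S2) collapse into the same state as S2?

All states are reachable from the start state.
Initial partition by acceptance: {S0,S1,S2} | {S3}.
The partition is now stable with 2 blocks: {S0,S1,S2} | {S3}.
The equivalence class containing S2 is {S0,S1,S2}, of size 3.

3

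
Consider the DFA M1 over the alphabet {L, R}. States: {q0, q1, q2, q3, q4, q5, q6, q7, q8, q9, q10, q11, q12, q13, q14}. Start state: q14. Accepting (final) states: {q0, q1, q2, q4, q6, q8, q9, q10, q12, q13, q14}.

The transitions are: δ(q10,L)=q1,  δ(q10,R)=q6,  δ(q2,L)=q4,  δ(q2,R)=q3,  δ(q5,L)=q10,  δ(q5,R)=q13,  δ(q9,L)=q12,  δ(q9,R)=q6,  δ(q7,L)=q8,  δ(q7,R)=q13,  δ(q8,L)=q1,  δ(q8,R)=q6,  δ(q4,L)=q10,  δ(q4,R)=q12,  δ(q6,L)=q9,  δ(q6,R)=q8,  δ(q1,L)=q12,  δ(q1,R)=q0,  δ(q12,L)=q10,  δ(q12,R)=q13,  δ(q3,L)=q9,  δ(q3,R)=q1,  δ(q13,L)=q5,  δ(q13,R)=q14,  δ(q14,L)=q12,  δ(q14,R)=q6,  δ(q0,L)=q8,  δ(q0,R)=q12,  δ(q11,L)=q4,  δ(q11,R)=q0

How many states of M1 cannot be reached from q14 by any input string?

BFS from q14 reaches {q0, q1, q5, q6, q8, q9, q10, q12, q13, q14}; the 5 state(s) q2, q3, q4, q7, q11 are never visited.

5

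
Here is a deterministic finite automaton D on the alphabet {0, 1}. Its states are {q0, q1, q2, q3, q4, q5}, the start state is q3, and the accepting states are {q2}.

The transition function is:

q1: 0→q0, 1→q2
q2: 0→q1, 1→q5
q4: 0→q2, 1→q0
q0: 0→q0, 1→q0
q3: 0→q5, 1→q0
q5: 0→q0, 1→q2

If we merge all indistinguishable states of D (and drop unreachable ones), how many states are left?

4

Reachable states from the start: {q0,q1,q2,q3,q5}. Unreachable: {q4} — drop them.
P0 = {q2} | {q0,q1,q3,q5}.
Refine {q0,q1,q3,q5} on symbol 1: members go to different blocks, giving {q0,q3} and {q1,q5}.
Refine {q0,q3} on symbol 0: members go to different blocks, giving {q0} and {q3}.
No further refinement is possible. Final partition (4 blocks): {q2} | {q0} | {q1,q5} | {q3}.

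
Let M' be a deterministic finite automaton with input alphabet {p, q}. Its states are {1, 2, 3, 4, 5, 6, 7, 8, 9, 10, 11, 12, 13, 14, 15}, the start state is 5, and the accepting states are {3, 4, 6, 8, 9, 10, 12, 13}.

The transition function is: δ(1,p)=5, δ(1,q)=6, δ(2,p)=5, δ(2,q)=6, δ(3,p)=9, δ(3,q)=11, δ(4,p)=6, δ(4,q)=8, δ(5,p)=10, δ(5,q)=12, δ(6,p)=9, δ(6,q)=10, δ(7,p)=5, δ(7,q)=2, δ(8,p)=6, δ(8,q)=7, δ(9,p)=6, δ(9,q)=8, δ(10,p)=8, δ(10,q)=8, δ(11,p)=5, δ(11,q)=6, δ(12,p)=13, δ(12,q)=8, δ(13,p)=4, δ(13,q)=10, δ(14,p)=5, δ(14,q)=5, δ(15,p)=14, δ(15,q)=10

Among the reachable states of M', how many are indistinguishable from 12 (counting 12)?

Reachable states from the start: {2,4,5,6,7,8,9,10,12,13}. Unreachable: {1,3,11,14,15} — drop them.
Initial partition by acceptance: {4,6,8,9,10,12,13} | {2,5,7}.
Refine {4,6,8,9,10,12,13} on symbol q: members go to different blocks, giving {4,6,9,10,12,13} and {8}.
Refine {4,6,9,10,12,13} on symbol p: members go to different blocks, giving {4,6,9,12,13} and {10}.
On input q, block {4,6,9,12,13} splits into {4,9,12} and {6,13}.
Refine {2,5,7} on symbol p: members go to different blocks, giving {2,7} and {5}.
Split {2,7} by δ(·,q) → {2} and {7}.
Stable partition: {4,9,12} | {2} | {8} | {10} | {6,13} | {5} | {7} — 7 equivalence classes.
The equivalence class containing 12 is {4,9,12}, of size 3.

3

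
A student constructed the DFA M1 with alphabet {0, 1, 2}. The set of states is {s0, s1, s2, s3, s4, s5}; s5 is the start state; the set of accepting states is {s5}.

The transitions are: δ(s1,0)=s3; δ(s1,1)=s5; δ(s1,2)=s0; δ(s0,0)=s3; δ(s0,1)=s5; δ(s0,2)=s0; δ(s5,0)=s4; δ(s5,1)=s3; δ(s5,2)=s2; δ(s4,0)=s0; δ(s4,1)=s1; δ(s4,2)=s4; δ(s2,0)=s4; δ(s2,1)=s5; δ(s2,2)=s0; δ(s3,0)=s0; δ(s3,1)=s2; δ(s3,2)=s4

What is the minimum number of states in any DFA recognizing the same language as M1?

All states are reachable from the start state.
Start with accepting vs non-accepting: {s5} | {s0,s1,s2,s3,s4}.
Split {s0,s1,s2,s3,s4} by δ(·,1) → {s0,s1,s2} and {s3,s4}.
The partition is now stable with 3 blocks: {s5} | {s0,s1,s2} | {s3,s4}.

3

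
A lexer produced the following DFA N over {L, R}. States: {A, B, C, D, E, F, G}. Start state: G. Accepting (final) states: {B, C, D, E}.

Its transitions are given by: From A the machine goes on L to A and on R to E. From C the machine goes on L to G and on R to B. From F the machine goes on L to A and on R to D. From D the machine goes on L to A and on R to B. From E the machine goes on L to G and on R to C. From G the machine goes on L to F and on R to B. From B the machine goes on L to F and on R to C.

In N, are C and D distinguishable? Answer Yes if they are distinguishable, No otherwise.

Initial partition by acceptance: {B,C,D,E} | {A,F,G}.
Stable partition: {B,C,D,E} | {A,F,G} — 2 equivalence classes.
C and D lie in the same block of the stable partition, so they are equivalent — no string distinguishes them.

No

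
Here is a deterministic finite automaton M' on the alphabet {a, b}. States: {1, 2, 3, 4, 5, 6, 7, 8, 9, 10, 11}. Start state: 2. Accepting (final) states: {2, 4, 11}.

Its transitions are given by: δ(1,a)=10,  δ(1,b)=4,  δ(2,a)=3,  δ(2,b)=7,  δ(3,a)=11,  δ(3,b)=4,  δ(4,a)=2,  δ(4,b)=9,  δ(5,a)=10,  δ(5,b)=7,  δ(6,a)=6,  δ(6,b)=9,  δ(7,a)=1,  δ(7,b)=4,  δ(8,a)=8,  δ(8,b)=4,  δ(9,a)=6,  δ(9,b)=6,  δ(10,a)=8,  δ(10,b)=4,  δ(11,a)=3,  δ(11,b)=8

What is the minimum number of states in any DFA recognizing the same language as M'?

5

States {5} cannot be reached from the start state, so discard them.
Initial partition by acceptance: {2,4,11} | {1,3,6,7,8,9,10}.
Split {2,4,11} by δ(·,a) → {2,11} and {4}.
Refine {1,3,6,7,8,9,10} on symbol a: members go to different blocks, giving {1,6,7,8,9,10} and {3}.
Split {1,6,7,8,9,10} by δ(·,b) → {1,7,8,10} and {6,9}.
Stable partition: {2,11} | {1,7,8,10} | {4} | {3} | {6,9} — 5 equivalence classes.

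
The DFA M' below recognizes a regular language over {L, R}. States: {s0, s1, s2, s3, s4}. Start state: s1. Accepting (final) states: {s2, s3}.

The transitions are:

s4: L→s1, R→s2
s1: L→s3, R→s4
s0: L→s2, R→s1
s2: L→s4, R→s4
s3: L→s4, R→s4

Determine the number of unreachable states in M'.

1

No path from s1 leads to s0; the other 4 states are all reachable.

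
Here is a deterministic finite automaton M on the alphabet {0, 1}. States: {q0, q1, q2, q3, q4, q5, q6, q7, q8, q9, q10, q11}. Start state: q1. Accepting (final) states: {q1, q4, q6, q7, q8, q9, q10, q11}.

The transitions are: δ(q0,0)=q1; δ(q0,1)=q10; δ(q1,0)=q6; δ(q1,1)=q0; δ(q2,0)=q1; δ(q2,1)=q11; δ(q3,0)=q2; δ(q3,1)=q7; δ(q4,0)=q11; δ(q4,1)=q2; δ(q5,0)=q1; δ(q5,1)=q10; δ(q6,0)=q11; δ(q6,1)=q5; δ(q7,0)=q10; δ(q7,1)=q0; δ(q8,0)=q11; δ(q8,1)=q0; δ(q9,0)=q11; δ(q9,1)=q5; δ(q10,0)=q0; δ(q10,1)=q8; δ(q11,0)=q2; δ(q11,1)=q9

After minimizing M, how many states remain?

4

Reachable states from the start: {q0,q1,q2,q5,q6,q8,q9,q10,q11}. Unreachable: {q3,q4,q7} — drop them.
Initial partition by acceptance: {q1,q6,q8,q9,q10,q11} | {q0,q2,q5}.
Refine {q1,q6,q8,q9,q10,q11} on symbol 0: members go to different blocks, giving {q1,q6,q8,q9} and {q10,q11}.
On input 0, block {q1,q6,q8,q9} splits into {q6,q8,q9} and {q1}.
Stable partition: {q6,q8,q9} | {q0,q2,q5} | {q10,q11} | {q1} — 4 equivalence classes.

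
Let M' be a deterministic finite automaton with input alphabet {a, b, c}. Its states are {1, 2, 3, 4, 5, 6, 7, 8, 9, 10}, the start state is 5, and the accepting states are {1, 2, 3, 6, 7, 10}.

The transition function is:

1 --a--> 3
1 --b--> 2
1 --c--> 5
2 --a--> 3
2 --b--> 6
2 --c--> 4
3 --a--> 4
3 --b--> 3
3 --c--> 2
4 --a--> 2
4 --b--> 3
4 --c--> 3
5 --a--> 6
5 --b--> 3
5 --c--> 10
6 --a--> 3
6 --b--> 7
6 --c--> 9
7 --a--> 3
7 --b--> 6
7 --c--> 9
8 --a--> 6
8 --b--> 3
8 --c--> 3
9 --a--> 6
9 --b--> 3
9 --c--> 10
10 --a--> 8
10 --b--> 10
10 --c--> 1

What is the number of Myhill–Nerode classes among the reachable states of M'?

Every state is reachable, so we keep all 10.
P0 = {1,2,3,6,7,10} | {4,5,8,9}.
On input a, block {1,2,3,6,7,10} splits into {1,2,6,7} and {3,10}.
Stable partition: {1,2,6,7} | {4,5,8,9} | {3,10} — 3 equivalence classes.

3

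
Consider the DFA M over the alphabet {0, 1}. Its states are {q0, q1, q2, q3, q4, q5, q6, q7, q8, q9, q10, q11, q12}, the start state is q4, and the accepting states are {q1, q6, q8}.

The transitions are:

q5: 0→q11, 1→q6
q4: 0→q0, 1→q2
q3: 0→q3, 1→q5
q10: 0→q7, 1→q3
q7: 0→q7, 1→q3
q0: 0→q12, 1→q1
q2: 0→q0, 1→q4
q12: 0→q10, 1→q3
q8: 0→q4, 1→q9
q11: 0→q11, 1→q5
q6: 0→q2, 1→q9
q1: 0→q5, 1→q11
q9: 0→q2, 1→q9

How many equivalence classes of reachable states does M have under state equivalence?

8

First remove the unreachable states {q8}; 12 states remain.
P0 = {q1,q6} | {q0,q2,q3,q4,q5,q7,q9,q10,q11,q12}.
On input 1, block {q0,q2,q3,q4,q5,q7,q9,q10,q11,q12} splits into {q2,q3,q4,q7,q9,q10,q11,q12} and {q0,q5}.
Refine {q1,q6} on symbol 0: members go to different blocks, giving {q1} and {q6}.
Refine {q2,q3,q4,q7,q9,q10,q11,q12} on symbol 0: members go to different blocks, giving {q3,q7,q9,q10,q11,q12} and {q2,q4}.
On input 0, block {q3,q7,q9,q10,q11,q12} splits into {q3,q7,q10,q11,q12} and {q9}.
Refine {q3,q7,q10,q11,q12} on symbol 1: members go to different blocks, giving {q7,q10,q12} and {q3,q11}.
Refine {q0,q5} on symbol 0: members go to different blocks, giving {q0} and {q5}.
The partition is now stable with 8 blocks: {q1} | {q7,q10,q12} | {q0} | {q6} | {q2,q4} | {q9} | {q3,q11} | {q5}.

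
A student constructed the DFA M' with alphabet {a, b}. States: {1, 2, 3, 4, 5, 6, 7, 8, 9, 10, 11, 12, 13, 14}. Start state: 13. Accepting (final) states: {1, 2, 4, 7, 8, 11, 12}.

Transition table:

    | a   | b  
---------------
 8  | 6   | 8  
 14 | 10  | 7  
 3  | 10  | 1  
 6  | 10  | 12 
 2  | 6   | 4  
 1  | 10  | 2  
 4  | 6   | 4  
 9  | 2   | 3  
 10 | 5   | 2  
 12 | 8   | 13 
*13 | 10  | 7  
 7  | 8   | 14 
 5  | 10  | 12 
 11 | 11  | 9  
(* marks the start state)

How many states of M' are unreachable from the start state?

Starting at 13 and following transitions, the reachable set is {2, 4, 5, 6, 7, 8, 10, 12, 13, 14}. That leaves 1, 3, 9, 11 unreachable — 4 in total.

4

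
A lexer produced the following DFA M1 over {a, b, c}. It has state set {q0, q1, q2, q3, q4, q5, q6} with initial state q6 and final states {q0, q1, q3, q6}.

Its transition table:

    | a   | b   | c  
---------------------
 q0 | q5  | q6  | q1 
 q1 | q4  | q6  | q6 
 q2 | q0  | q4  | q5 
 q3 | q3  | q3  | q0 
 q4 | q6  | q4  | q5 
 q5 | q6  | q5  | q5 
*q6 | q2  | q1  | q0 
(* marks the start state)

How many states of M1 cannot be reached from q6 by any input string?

BFS from q6 reaches {q0, q1, q2, q4, q5, q6}; the 1 state(s) q3 are never visited.

1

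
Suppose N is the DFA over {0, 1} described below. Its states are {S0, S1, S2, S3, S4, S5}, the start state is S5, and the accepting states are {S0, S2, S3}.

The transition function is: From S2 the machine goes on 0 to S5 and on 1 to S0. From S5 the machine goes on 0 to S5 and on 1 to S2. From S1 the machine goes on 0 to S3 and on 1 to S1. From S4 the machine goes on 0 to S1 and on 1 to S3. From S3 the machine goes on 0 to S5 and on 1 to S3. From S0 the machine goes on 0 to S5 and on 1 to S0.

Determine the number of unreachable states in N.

BFS from S5 reaches {S0, S2, S5}; the 3 state(s) S1, S3, S4 are never visited.

3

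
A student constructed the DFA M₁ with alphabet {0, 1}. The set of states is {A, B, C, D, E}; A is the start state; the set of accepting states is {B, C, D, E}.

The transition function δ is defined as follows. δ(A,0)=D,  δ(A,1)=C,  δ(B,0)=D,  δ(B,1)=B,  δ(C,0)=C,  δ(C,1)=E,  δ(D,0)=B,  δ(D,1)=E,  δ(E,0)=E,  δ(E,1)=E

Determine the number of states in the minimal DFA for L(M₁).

2

Every state is reachable, so we keep all 5.
P0 = {B,C,D,E} | {A}.
Stable partition: {B,C,D,E} | {A} — 2 equivalence classes.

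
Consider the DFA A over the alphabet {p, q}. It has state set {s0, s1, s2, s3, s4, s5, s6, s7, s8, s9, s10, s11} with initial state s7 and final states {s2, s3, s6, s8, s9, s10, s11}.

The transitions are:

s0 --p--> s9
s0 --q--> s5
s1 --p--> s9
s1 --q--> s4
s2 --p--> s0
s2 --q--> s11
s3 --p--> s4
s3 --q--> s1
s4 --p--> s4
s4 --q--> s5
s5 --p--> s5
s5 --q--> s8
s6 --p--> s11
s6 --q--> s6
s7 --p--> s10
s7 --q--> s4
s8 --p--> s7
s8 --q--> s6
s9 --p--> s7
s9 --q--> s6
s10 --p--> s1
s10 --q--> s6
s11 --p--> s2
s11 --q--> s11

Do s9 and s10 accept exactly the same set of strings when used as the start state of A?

Reachable states from the start: {s0,s1,s2,s4,s5,s6,s7,s8,s9,s10,s11}. Unreachable: {s3} — drop them.
Start with accepting vs non-accepting: {s2,s6,s8,s9,s10,s11} | {s0,s1,s4,s5,s7}.
On input p, block {s2,s6,s8,s9,s10,s11} splits into {s2,s8,s9,s10} and {s6,s11}.
Refine {s0,s1,s4,s5,s7} on symbol p: members go to different blocks, giving {s0,s1,s7} and {s4,s5}.
Split {s6,s11} by δ(·,p) → {s6} and {s11}.
Split {s2,s8,s9,s10} by δ(·,q) → {s8,s9,s10} and {s2}.
Split {s4,s5} by δ(·,q) → {s4} and {s5}.
On input q, block {s0,s1,s7} splits into {s1,s7} and {s0}.
The partition is now stable with 8 blocks: {s8,s9,s10} | {s1,s7} | {s6} | {s4} | {s11} | {s2} | {s5} | {s0}.
s9 and s10 lie in the same block of the stable partition, so they are equivalent — no string distinguishes them.

Yes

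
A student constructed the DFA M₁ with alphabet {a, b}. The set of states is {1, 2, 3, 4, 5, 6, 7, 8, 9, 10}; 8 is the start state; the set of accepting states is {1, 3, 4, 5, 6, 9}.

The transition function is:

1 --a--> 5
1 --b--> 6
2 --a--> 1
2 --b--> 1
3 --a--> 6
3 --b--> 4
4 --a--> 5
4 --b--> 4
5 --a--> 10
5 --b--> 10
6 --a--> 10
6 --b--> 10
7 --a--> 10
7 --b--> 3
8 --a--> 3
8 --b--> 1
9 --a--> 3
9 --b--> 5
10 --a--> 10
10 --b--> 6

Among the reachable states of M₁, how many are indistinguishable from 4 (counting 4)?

States {2,7,9} cannot be reached from the start state, so discard them.
P0 = {1,3,4,5,6} | {8,10}.
Split {1,3,4,5,6} by δ(·,a) → {1,3,4} and {5,6}.
On input b, block {1,3,4} splits into {3,4} and {1}.
Refine {8,10} on symbol a: members go to different blocks, giving {8} and {10}.
Stable partition: {3,4} | {8} | {5,6} | {1} | {10} — 5 equivalence classes.
State 4 belongs to the block {3,4}, which has 2 states.

2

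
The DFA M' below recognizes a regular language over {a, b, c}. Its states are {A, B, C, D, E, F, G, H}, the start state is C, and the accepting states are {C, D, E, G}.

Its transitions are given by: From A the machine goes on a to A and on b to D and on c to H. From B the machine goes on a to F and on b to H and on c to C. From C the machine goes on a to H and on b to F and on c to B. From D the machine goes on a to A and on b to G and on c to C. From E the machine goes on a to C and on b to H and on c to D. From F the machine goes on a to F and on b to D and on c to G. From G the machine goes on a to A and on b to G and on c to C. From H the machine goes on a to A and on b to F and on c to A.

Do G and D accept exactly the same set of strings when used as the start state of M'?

States {E} cannot be reached from the start state, so discard them.
Initial partition by acceptance: {C,D,G} | {A,B,F,H}.
On input b, block {C,D,G} splits into {D,G} and {C}.
Refine {A,B,F,H} on symbol b: members go to different blocks, giving {A,F} and {B,H}.
Refine {A,F} on symbol c: members go to different blocks, giving {A} and {F}.
Split {B,H} by δ(·,a) → {B} and {H}.
No further refinement is possible. Final partition (6 blocks): {D,G} | {A} | {C} | {B} | {F} | {H}.
G and D lie in the same block of the stable partition, so they are equivalent — no string distinguishes them.

Yes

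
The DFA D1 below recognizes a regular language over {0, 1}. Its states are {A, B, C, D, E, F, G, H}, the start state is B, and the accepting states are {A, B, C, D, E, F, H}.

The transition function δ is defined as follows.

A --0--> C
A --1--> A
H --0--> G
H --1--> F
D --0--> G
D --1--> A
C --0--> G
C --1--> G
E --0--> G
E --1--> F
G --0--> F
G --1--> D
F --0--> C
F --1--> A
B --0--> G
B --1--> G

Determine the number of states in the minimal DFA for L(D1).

First remove the unreachable states {E,H}; 6 states remain.
Start with accepting vs non-accepting: {A,B,C,D,F} | {G}.
Split {A,B,C,D,F} by δ(·,0) → {B,C,D} and {A,F}.
Split {B,C,D} by δ(·,1) → {B,C} and {D}.
Stable partition: {B,C} | {G} | {A,F} | {D} — 4 equivalence classes.

4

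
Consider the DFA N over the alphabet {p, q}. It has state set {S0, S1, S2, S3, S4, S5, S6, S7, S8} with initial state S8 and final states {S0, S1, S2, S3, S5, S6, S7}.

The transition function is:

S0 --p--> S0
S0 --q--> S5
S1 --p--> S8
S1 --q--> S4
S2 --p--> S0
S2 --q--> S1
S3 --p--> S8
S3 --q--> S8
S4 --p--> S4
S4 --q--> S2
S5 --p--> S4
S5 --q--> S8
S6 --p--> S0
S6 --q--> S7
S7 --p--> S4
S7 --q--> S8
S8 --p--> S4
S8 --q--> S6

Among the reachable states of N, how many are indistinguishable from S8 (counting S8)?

First remove the unreachable states {S3}; 8 states remain.
Start with accepting vs non-accepting: {S0,S1,S2,S5,S6,S7} | {S4,S8}.
Split {S0,S1,S2,S5,S6,S7} by δ(·,p) → {S0,S2,S6} and {S1,S5,S7}.
No further refinement is possible. Final partition (3 blocks): {S0,S2,S6} | {S4,S8} | {S1,S5,S7}.
The equivalence class containing S8 is {S4,S8}, of size 2.

2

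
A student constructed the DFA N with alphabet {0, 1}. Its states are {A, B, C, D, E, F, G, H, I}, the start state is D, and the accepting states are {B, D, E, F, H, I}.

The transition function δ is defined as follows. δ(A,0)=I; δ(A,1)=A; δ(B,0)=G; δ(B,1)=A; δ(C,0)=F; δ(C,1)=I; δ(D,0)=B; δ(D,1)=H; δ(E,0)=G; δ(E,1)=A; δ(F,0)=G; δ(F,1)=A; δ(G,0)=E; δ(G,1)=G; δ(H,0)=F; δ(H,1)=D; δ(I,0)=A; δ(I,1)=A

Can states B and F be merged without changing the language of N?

Yes

States {C} cannot be reached from the start state, so discard them.
Start with accepting vs non-accepting: {B,D,E,F,H,I} | {A,G}.
Refine {B,D,E,F,H,I} on symbol 0: members go to different blocks, giving {B,E,F,I} and {D,H}.
Stable partition: {B,E,F,I} | {A,G} | {D,H} — 3 equivalence classes.
B and F lie in the same block of the stable partition, so they are equivalent — no string distinguishes them.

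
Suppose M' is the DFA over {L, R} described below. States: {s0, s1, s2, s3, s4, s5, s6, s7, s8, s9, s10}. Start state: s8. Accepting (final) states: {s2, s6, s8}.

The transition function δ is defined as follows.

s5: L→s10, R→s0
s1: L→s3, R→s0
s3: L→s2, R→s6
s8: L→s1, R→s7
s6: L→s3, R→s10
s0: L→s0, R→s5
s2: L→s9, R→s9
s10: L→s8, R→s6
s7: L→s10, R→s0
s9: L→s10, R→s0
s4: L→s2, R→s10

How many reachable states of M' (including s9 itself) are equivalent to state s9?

4

States {s4} cannot be reached from the start state, so discard them.
P0 = {s2,s6,s8} | {s0,s1,s3,s5,s7,s9,s10}.
Split {s0,s1,s3,s5,s7,s9,s10} by δ(·,L) → {s0,s1,s5,s7,s9} and {s3,s10}.
Split {s2,s6,s8} by δ(·,L) → {s2,s8} and {s6}.
On input L, block {s0,s1,s5,s7,s9} splits into {s1,s5,s7,s9} and {s0}.
Stable partition: {s2,s8} | {s1,s5,s7,s9} | {s3,s10} | {s6} | {s0} — 5 equivalence classes.
The equivalence class containing s9 is {s1,s5,s7,s9}, of size 4.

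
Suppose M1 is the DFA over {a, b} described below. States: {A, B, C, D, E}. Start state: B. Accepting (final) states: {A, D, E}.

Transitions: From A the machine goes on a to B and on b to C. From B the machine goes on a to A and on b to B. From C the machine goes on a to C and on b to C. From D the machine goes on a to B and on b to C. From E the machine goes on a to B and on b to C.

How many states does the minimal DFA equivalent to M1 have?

3

First remove the unreachable states {D,E}; 3 states remain.
P0 = {A} | {B,C}.
Refine {B,C} on symbol a: members go to different blocks, giving {B} and {C}.
The partition is now stable with 3 blocks: {A} | {B} | {C}.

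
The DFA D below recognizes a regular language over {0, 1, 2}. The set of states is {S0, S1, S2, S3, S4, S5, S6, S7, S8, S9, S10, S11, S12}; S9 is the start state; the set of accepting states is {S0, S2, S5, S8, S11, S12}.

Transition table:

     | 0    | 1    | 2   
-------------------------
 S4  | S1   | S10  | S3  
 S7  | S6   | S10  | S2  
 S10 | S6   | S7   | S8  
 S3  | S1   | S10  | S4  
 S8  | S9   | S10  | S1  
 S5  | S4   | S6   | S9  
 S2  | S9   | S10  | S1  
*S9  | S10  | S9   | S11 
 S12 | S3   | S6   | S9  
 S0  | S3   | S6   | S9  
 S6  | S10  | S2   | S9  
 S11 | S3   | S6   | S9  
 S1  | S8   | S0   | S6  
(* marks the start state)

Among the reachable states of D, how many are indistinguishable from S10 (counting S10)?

2

First remove the unreachable states {S5,S12}; 11 states remain.
Start with accepting vs non-accepting: {S0,S2,S8,S11} | {S1,S3,S4,S6,S7,S9,S10}.
Refine {S1,S3,S4,S6,S7,S9,S10} on symbol 0: members go to different blocks, giving {S3,S4,S6,S7,S9,S10} and {S1}.
Split {S0,S2,S8,S11} by δ(·,2) → {S0,S11} and {S2,S8}.
On input 0, block {S3,S4,S6,S7,S9,S10} splits into {S6,S7,S9,S10} and {S3,S4}.
Split {S6,S7,S9,S10} by δ(·,1) → {S7,S9,S10} and {S6}.
Refine {S7,S9,S10} on symbol 0: members go to different blocks, giving {S7,S10} and {S9}.
Stable partition: {S0,S11} | {S7,S10} | {S1} | {S2,S8} | {S3,S4} | {S6} | {S9} — 7 equivalence classes.
State S10 belongs to the block {S7,S10}, which has 2 states.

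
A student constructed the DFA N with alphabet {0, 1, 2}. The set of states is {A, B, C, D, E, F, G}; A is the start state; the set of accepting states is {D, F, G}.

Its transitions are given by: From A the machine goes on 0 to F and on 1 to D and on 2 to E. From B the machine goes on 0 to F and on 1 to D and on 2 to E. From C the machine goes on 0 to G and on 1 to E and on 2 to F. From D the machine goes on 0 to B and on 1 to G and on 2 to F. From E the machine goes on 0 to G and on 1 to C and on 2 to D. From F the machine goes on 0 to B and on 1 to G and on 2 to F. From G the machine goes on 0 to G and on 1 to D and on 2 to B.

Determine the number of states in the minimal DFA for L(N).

4

Start with accepting vs non-accepting: {D,F,G} | {A,B,C,E}.
On input 0, block {D,F,G} splits into {D,F} and {G}.
On input 0, block {A,B,C,E} splits into {A,B} and {C,E}.
No further refinement is possible. Final partition (4 blocks): {D,F} | {A,B} | {G} | {C,E}.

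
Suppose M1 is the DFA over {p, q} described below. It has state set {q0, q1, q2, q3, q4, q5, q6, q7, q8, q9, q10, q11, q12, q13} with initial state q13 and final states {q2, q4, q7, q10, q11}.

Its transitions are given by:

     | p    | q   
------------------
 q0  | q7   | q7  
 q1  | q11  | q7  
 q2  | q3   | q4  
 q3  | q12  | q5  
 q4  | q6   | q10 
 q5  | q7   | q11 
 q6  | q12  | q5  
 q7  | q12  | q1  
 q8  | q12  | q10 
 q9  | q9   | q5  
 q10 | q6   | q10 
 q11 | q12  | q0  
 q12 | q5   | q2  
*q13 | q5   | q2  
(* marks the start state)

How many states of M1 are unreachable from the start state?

Starting at q13 and following transitions, the reachable set is {q0, q1, q2, q3, q4, q5, q6, q7, q10, q11, q12, q13}. That leaves q8, q9 unreachable — 2 in total.

2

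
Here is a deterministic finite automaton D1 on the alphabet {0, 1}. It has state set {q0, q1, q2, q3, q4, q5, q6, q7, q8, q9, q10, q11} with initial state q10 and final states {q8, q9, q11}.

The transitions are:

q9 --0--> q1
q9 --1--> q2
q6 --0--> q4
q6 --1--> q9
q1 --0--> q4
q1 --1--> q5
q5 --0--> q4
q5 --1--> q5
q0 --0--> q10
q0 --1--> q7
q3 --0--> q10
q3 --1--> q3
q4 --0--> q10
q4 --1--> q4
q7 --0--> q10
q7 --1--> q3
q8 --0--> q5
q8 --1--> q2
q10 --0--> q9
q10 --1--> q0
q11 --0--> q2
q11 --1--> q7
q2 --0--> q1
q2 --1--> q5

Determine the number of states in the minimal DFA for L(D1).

5

Reachable states from the start: {q0,q1,q2,q3,q4,q5,q7,q9,q10}. Unreachable: {q6,q8,q11} — drop them.
P0 = {q9} | {q0,q1,q2,q3,q4,q5,q7,q10}.
On input 0, block {q0,q1,q2,q3,q4,q5,q7,q10} splits into {q0,q1,q2,q3,q4,q5,q7} and {q10}.
Split {q0,q1,q2,q3,q4,q5,q7} by δ(·,0) → {q0,q3,q4,q7} and {q1,q2,q5}.
Refine {q1,q2,q5} on symbol 0: members go to different blocks, giving {q1,q5} and {q2}.
The partition is now stable with 5 blocks: {q9} | {q0,q3,q4,q7} | {q10} | {q1,q5} | {q2}.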